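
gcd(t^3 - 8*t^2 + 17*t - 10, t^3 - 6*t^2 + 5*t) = t^2 - 6*t + 5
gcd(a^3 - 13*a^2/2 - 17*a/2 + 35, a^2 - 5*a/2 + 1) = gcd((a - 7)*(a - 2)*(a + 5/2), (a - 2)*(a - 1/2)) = a - 2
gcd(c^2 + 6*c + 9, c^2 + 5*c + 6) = c + 3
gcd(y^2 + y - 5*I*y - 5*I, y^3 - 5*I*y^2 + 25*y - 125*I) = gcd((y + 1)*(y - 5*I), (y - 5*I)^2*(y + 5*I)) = y - 5*I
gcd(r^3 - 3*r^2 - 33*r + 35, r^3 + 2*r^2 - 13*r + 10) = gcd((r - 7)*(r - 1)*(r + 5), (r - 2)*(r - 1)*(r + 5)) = r^2 + 4*r - 5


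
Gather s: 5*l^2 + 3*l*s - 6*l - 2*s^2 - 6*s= 5*l^2 - 6*l - 2*s^2 + s*(3*l - 6)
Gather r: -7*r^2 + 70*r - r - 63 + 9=-7*r^2 + 69*r - 54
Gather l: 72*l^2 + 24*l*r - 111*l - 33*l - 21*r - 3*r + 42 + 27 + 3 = 72*l^2 + l*(24*r - 144) - 24*r + 72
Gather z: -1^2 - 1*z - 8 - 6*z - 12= -7*z - 21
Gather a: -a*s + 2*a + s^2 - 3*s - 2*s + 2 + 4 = a*(2 - s) + s^2 - 5*s + 6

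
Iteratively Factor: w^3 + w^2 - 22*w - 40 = (w + 4)*(w^2 - 3*w - 10) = (w + 2)*(w + 4)*(w - 5)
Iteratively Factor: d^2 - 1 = (d + 1)*(d - 1)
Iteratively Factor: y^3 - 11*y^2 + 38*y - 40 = (y - 2)*(y^2 - 9*y + 20) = (y - 4)*(y - 2)*(y - 5)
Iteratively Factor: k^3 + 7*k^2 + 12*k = (k + 3)*(k^2 + 4*k) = (k + 3)*(k + 4)*(k)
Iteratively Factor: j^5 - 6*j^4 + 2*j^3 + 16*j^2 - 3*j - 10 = (j + 1)*(j^4 - 7*j^3 + 9*j^2 + 7*j - 10) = (j - 1)*(j + 1)*(j^3 - 6*j^2 + 3*j + 10) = (j - 1)*(j + 1)^2*(j^2 - 7*j + 10) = (j - 5)*(j - 1)*(j + 1)^2*(j - 2)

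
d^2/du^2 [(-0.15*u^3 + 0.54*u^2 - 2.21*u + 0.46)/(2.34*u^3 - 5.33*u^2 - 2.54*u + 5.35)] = (2.17198800000001*u^6 - 77.955696*u^5 + 237.398148*u^4 - 363.388468*u^3 + 498.628428*u^2 - 401.062788*u + 3.018652)/(12.812904*u^9 - 87.554844*u^8 + 157.706406*u^7 + 126.540271*u^6 - 571.543206*u^5 + 162.012201*u^4 + 619.119106*u^3 - 354.125595*u^2 - 218.10345*u + 153.130375)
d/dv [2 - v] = -1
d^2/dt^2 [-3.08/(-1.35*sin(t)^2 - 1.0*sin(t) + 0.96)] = (-22.4532*sin(t)^4 - 12.474*sin(t)^3 + 14.63308*sin(t)^2 + 21.9912*sin(t) + 14.14336)/(1.35*sin(t)^2 + 1.0*sin(t) - 0.96)^3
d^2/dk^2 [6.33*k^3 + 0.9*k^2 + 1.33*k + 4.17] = 37.98*k + 1.8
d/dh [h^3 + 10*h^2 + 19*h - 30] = 3*h^2 + 20*h + 19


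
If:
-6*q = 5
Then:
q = -5/6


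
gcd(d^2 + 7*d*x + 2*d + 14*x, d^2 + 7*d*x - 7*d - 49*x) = d + 7*x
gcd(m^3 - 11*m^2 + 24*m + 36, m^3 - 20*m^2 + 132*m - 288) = m^2 - 12*m + 36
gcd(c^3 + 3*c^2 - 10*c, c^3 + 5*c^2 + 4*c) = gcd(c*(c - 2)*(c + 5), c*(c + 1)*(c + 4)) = c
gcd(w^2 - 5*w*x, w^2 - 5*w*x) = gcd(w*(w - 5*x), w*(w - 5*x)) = -w^2 + 5*w*x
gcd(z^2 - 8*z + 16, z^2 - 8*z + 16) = z^2 - 8*z + 16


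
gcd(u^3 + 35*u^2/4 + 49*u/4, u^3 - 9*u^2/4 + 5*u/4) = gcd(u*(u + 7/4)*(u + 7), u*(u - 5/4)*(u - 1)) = u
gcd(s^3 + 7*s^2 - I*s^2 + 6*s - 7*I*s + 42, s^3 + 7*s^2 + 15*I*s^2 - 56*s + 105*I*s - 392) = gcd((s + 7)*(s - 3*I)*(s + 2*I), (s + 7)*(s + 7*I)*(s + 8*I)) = s + 7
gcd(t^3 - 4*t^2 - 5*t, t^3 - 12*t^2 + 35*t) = t^2 - 5*t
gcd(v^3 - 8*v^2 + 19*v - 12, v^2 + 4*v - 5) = v - 1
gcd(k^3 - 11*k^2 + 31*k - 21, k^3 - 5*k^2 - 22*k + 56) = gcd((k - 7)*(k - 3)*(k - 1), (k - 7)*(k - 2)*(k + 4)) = k - 7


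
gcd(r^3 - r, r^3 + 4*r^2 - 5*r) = r^2 - r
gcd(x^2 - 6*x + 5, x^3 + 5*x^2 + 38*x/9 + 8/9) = 1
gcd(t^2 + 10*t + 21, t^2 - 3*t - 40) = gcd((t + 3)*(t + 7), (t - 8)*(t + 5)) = 1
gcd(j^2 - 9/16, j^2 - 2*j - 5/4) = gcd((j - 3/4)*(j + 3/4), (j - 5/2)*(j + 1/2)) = 1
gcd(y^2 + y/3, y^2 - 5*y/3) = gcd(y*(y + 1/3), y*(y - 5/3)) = y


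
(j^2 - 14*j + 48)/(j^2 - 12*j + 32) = (j - 6)/(j - 4)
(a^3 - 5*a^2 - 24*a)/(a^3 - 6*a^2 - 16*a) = (a + 3)/(a + 2)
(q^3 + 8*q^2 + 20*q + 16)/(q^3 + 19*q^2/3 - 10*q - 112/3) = 3*(q^2 + 6*q + 8)/(3*q^2 + 13*q - 56)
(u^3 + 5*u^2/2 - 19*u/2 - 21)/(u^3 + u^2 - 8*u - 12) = (u + 7/2)/(u + 2)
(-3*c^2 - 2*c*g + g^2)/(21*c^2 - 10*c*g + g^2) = (-c - g)/(7*c - g)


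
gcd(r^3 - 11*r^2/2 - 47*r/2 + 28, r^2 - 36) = 1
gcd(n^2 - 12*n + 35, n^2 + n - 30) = n - 5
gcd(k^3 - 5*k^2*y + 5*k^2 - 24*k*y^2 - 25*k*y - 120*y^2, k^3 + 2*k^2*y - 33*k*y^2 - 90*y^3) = k + 3*y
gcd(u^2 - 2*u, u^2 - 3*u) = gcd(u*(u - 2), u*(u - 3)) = u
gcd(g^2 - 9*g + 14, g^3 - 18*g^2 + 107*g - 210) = g - 7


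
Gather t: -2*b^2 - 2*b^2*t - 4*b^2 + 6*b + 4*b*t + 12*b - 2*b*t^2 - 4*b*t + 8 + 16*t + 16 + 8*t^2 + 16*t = -6*b^2 + 18*b + t^2*(8 - 2*b) + t*(32 - 2*b^2) + 24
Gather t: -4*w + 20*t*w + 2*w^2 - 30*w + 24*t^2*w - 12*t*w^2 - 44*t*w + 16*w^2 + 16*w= 24*t^2*w + t*(-12*w^2 - 24*w) + 18*w^2 - 18*w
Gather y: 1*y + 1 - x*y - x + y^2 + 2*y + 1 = -x + y^2 + y*(3 - x) + 2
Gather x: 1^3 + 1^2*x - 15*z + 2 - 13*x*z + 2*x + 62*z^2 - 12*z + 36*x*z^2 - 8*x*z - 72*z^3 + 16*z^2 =x*(36*z^2 - 21*z + 3) - 72*z^3 + 78*z^2 - 27*z + 3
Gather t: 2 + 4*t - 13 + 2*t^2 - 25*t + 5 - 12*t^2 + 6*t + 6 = -10*t^2 - 15*t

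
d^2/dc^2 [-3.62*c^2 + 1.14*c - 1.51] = -7.24000000000000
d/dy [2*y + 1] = 2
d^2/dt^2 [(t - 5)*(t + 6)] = 2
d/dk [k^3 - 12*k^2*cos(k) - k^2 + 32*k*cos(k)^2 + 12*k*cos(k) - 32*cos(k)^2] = 12*k^2*sin(k) + 3*k^2 - 12*k*sin(k) - 32*k*sin(2*k) - 24*k*cos(k) - 2*k + 32*sin(2*k) + 32*cos(k)^2 + 12*cos(k)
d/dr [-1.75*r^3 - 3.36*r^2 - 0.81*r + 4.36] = -5.25*r^2 - 6.72*r - 0.81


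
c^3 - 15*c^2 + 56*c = c*(c - 8)*(c - 7)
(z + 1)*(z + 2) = z^2 + 3*z + 2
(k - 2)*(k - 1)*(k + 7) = k^3 + 4*k^2 - 19*k + 14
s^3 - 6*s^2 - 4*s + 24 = (s - 6)*(s - 2)*(s + 2)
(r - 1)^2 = r^2 - 2*r + 1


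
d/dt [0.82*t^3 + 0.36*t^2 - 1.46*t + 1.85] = 2.46*t^2 + 0.72*t - 1.46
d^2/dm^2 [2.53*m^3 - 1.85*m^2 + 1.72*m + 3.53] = 15.18*m - 3.7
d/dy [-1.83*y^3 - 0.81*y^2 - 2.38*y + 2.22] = -5.49*y^2 - 1.62*y - 2.38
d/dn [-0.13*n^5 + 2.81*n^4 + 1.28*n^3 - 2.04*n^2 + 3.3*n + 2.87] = -0.65*n^4 + 11.24*n^3 + 3.84*n^2 - 4.08*n + 3.3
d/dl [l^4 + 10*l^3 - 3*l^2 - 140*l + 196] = 4*l^3 + 30*l^2 - 6*l - 140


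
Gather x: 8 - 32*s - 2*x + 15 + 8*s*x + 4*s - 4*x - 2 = -28*s + x*(8*s - 6) + 21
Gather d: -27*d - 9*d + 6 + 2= 8 - 36*d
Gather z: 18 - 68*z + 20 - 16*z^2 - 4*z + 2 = -16*z^2 - 72*z + 40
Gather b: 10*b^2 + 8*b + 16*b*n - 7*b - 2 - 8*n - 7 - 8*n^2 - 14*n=10*b^2 + b*(16*n + 1) - 8*n^2 - 22*n - 9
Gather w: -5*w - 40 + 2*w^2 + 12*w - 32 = 2*w^2 + 7*w - 72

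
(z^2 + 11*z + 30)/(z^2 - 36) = (z + 5)/(z - 6)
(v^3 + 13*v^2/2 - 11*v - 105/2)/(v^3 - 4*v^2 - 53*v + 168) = (v + 5/2)/(v - 8)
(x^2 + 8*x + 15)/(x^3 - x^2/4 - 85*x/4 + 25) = 4*(x + 3)/(4*x^2 - 21*x + 20)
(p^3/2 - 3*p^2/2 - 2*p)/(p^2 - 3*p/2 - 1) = p*(-p^2 + 3*p + 4)/(-2*p^2 + 3*p + 2)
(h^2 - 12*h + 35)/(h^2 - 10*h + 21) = (h - 5)/(h - 3)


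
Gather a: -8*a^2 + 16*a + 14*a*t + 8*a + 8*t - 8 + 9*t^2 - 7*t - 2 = -8*a^2 + a*(14*t + 24) + 9*t^2 + t - 10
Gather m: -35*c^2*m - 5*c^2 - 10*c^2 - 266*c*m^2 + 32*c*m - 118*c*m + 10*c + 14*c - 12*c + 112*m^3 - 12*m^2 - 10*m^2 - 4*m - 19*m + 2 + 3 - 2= -15*c^2 + 12*c + 112*m^3 + m^2*(-266*c - 22) + m*(-35*c^2 - 86*c - 23) + 3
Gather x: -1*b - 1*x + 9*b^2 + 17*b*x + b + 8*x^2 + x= 9*b^2 + 17*b*x + 8*x^2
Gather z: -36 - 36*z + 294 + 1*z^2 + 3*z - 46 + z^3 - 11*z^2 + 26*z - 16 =z^3 - 10*z^2 - 7*z + 196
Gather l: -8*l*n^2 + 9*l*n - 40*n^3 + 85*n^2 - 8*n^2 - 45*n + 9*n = l*(-8*n^2 + 9*n) - 40*n^3 + 77*n^2 - 36*n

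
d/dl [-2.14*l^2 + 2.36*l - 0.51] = 2.36 - 4.28*l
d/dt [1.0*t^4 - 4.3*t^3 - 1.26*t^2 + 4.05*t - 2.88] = 4.0*t^3 - 12.9*t^2 - 2.52*t + 4.05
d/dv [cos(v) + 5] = -sin(v)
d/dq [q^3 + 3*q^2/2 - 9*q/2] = 3*q^2 + 3*q - 9/2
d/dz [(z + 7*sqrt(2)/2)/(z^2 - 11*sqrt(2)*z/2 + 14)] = (-2*z^2 - 14*sqrt(2)*z + 105)/(2*z^4 - 22*sqrt(2)*z^3 + 177*z^2 - 308*sqrt(2)*z + 392)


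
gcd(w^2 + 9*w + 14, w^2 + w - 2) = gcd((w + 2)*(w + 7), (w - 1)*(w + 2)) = w + 2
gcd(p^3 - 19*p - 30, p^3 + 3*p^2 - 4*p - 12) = p^2 + 5*p + 6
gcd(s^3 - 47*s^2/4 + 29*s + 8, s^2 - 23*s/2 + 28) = s - 8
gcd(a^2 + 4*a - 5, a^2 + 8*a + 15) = a + 5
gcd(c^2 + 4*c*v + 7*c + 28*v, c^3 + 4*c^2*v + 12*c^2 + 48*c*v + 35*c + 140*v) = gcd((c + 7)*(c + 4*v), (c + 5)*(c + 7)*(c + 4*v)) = c^2 + 4*c*v + 7*c + 28*v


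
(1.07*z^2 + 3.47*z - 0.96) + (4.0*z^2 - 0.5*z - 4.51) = 5.07*z^2 + 2.97*z - 5.47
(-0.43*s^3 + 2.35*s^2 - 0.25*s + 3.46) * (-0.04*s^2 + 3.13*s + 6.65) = 0.0172*s^5 - 1.4399*s^4 + 4.506*s^3 + 14.7066*s^2 + 9.1673*s + 23.009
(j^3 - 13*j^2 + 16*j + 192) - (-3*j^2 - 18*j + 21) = j^3 - 10*j^2 + 34*j + 171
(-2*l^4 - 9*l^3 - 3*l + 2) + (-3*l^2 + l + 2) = -2*l^4 - 9*l^3 - 3*l^2 - 2*l + 4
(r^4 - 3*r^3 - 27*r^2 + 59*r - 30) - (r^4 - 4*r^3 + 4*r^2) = r^3 - 31*r^2 + 59*r - 30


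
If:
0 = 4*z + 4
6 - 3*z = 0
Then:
No Solution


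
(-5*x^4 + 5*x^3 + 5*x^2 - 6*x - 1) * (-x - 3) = 5*x^5 + 10*x^4 - 20*x^3 - 9*x^2 + 19*x + 3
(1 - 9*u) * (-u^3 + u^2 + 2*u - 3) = 9*u^4 - 10*u^3 - 17*u^2 + 29*u - 3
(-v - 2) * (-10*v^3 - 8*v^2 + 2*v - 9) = 10*v^4 + 28*v^3 + 14*v^2 + 5*v + 18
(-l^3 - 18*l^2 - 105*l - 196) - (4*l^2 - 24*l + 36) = -l^3 - 22*l^2 - 81*l - 232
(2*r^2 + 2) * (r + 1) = 2*r^3 + 2*r^2 + 2*r + 2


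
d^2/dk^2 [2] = 0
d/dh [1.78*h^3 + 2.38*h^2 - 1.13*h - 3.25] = 5.34*h^2 + 4.76*h - 1.13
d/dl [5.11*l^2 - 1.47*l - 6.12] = 10.22*l - 1.47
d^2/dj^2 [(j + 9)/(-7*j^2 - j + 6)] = 2*(-(j + 9)*(14*j + 1)^2 + (21*j + 64)*(7*j^2 + j - 6))/(7*j^2 + j - 6)^3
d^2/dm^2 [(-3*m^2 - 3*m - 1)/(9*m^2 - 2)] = 6*(-81*m^3 - 135*m^2 - 54*m - 10)/(729*m^6 - 486*m^4 + 108*m^2 - 8)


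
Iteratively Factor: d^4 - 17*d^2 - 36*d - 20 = (d + 1)*(d^3 - d^2 - 16*d - 20) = (d - 5)*(d + 1)*(d^2 + 4*d + 4) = (d - 5)*(d + 1)*(d + 2)*(d + 2)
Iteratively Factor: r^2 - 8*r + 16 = (r - 4)*(r - 4)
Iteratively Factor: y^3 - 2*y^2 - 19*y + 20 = (y - 1)*(y^2 - y - 20) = (y - 1)*(y + 4)*(y - 5)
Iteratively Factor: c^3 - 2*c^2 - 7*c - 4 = (c - 4)*(c^2 + 2*c + 1) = (c - 4)*(c + 1)*(c + 1)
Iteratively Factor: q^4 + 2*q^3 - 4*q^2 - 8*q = (q + 2)*(q^3 - 4*q) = q*(q + 2)*(q^2 - 4) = q*(q - 2)*(q + 2)*(q + 2)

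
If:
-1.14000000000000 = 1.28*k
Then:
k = -0.89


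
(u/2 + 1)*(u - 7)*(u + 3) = u^3/2 - u^2 - 29*u/2 - 21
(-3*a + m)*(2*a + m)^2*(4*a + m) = -48*a^4 - 44*a^3*m - 4*a^2*m^2 + 5*a*m^3 + m^4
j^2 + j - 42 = (j - 6)*(j + 7)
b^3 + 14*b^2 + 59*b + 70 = (b + 2)*(b + 5)*(b + 7)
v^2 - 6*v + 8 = (v - 4)*(v - 2)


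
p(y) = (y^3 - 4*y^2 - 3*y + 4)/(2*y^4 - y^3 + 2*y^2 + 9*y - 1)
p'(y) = (3*y^2 - 8*y - 3)/(2*y^4 - y^3 + 2*y^2 + 9*y - 1) + (-8*y^3 + 3*y^2 - 4*y - 9)*(y^3 - 4*y^2 - 3*y + 4)/(2*y^4 - y^3 + 2*y^2 + 9*y - 1)^2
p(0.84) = -0.09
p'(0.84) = -0.75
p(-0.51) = -0.91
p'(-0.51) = -1.35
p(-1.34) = 2.55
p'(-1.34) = -108.59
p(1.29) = -0.25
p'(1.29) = -0.10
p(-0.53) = -0.88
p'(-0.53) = -1.30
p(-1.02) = -0.38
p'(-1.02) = -1.18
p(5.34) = 0.02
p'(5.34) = 0.01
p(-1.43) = -1.87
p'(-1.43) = -22.84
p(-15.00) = -0.04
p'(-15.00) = 0.00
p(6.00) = 0.02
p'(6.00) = 0.01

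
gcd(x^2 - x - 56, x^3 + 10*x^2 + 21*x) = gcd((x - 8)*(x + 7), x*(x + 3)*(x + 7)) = x + 7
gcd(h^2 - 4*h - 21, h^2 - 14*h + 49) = h - 7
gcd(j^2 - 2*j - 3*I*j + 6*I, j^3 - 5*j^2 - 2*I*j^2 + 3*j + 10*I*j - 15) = j - 3*I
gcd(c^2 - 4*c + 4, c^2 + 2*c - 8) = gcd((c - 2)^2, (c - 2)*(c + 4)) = c - 2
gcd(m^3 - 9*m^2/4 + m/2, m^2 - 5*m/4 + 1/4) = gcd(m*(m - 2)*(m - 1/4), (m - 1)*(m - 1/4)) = m - 1/4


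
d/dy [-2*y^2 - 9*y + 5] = -4*y - 9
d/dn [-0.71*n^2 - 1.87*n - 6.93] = -1.42*n - 1.87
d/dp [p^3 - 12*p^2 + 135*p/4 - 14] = 3*p^2 - 24*p + 135/4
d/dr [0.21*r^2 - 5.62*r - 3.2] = 0.42*r - 5.62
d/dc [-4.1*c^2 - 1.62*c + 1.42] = -8.2*c - 1.62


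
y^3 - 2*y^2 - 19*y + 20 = (y - 5)*(y - 1)*(y + 4)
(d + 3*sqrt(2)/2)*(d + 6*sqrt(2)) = d^2 + 15*sqrt(2)*d/2 + 18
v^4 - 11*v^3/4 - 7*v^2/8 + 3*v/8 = v*(v - 3)*(v - 1/4)*(v + 1/2)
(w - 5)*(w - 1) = w^2 - 6*w + 5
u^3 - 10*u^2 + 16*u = u*(u - 8)*(u - 2)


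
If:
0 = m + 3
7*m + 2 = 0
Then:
No Solution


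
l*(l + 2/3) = l^2 + 2*l/3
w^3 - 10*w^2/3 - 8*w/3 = w*(w - 4)*(w + 2/3)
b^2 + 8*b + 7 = (b + 1)*(b + 7)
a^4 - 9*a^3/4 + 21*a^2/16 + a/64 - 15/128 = (a - 5/4)*(a - 3/4)*(a - 1/2)*(a + 1/4)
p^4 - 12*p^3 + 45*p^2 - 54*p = p*(p - 6)*(p - 3)^2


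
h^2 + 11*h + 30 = (h + 5)*(h + 6)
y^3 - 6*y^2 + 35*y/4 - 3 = (y - 4)*(y - 3/2)*(y - 1/2)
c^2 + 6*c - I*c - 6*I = (c + 6)*(c - I)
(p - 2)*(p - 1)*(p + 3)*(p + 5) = p^4 + 5*p^3 - 7*p^2 - 29*p + 30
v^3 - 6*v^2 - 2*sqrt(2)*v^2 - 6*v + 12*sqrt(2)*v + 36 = (v - 6)*(v - 3*sqrt(2))*(v + sqrt(2))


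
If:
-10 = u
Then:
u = -10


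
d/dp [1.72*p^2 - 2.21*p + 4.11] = 3.44*p - 2.21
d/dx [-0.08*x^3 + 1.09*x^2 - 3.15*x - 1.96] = -0.24*x^2 + 2.18*x - 3.15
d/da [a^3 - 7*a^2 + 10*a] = 3*a^2 - 14*a + 10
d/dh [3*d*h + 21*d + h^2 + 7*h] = 3*d + 2*h + 7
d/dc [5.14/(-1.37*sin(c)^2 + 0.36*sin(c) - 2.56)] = (14.0836*sin(c) - 1.8504)*cos(c)/(1.37*sin(c)^2 - 0.36*sin(c) + 2.56)^2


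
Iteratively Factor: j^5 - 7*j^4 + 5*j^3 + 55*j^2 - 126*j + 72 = (j - 3)*(j^4 - 4*j^3 - 7*j^2 + 34*j - 24) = (j - 3)*(j - 2)*(j^3 - 2*j^2 - 11*j + 12) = (j - 3)*(j - 2)*(j + 3)*(j^2 - 5*j + 4) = (j - 3)*(j - 2)*(j - 1)*(j + 3)*(j - 4)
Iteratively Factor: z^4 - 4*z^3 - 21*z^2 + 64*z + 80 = (z + 1)*(z^3 - 5*z^2 - 16*z + 80) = (z + 1)*(z + 4)*(z^2 - 9*z + 20) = (z - 4)*(z + 1)*(z + 4)*(z - 5)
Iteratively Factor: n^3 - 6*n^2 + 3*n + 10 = (n - 5)*(n^2 - n - 2) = (n - 5)*(n + 1)*(n - 2)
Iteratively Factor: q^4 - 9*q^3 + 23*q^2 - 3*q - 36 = (q - 3)*(q^3 - 6*q^2 + 5*q + 12) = (q - 4)*(q - 3)*(q^2 - 2*q - 3) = (q - 4)*(q - 3)*(q + 1)*(q - 3)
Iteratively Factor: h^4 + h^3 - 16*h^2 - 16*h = (h + 1)*(h^3 - 16*h) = h*(h + 1)*(h^2 - 16) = h*(h + 1)*(h + 4)*(h - 4)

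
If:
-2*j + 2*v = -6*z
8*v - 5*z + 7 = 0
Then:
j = 29*z/8 - 7/8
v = 5*z/8 - 7/8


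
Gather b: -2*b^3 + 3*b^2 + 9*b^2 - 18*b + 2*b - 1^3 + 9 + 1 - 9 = -2*b^3 + 12*b^2 - 16*b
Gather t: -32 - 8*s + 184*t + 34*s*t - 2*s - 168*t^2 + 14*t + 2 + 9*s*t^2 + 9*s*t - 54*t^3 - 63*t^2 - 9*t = -10*s - 54*t^3 + t^2*(9*s - 231) + t*(43*s + 189) - 30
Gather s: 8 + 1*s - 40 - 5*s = -4*s - 32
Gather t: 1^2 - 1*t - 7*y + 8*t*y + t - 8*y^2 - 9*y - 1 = 8*t*y - 8*y^2 - 16*y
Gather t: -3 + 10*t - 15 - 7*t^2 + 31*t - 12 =-7*t^2 + 41*t - 30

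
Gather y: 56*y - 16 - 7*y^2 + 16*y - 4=-7*y^2 + 72*y - 20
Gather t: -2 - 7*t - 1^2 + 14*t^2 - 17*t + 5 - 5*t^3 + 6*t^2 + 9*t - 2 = -5*t^3 + 20*t^2 - 15*t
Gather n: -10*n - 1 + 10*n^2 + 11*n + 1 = 10*n^2 + n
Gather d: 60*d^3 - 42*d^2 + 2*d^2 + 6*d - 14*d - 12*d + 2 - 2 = 60*d^3 - 40*d^2 - 20*d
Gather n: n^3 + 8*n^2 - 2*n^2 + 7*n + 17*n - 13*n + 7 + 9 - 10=n^3 + 6*n^2 + 11*n + 6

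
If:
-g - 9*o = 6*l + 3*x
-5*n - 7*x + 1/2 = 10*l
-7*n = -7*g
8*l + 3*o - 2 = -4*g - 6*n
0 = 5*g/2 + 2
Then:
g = -4/5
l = 2179/1560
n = -4/5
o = -229/585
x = -211/156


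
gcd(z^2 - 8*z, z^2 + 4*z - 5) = 1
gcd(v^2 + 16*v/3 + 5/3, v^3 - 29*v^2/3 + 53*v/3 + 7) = v + 1/3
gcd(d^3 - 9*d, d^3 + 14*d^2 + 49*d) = d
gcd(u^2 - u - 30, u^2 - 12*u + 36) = u - 6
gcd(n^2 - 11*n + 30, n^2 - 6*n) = n - 6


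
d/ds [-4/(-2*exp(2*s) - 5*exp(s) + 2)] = (-16*exp(s) - 20)*exp(s)/(2*exp(2*s) + 5*exp(s) - 2)^2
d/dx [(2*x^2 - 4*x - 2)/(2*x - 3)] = 4*(x^2 - 3*x + 4)/(4*x^2 - 12*x + 9)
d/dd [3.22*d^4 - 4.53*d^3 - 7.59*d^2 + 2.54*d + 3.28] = 12.88*d^3 - 13.59*d^2 - 15.18*d + 2.54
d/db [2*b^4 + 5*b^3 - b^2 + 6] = b*(8*b^2 + 15*b - 2)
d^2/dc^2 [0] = 0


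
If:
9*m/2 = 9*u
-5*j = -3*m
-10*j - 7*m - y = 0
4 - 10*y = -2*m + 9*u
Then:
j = -8/425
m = -8/255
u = -4/255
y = 104/255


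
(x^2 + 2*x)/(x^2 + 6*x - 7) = x*(x + 2)/(x^2 + 6*x - 7)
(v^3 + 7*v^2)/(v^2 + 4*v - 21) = v^2/(v - 3)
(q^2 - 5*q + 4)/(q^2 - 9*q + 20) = (q - 1)/(q - 5)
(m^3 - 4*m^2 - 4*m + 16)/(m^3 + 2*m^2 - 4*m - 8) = (m - 4)/(m + 2)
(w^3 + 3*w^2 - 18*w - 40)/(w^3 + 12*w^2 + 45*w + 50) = (w - 4)/(w + 5)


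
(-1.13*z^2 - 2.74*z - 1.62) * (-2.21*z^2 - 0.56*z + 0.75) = 2.4973*z^4 + 6.6882*z^3 + 4.2671*z^2 - 1.1478*z - 1.215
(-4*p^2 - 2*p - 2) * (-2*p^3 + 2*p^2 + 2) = 8*p^5 - 4*p^4 - 12*p^2 - 4*p - 4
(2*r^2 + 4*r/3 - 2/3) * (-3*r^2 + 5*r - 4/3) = -6*r^4 + 6*r^3 + 6*r^2 - 46*r/9 + 8/9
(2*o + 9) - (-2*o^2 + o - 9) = 2*o^2 + o + 18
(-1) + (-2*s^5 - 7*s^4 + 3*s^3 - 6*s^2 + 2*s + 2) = -2*s^5 - 7*s^4 + 3*s^3 - 6*s^2 + 2*s + 1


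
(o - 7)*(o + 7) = o^2 - 49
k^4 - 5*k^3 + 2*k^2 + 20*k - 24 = (k - 3)*(k - 2)^2*(k + 2)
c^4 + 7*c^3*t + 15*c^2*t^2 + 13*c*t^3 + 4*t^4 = (c + t)^3*(c + 4*t)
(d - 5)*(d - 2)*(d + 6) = d^3 - d^2 - 32*d + 60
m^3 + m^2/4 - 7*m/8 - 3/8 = (m - 1)*(m + 1/2)*(m + 3/4)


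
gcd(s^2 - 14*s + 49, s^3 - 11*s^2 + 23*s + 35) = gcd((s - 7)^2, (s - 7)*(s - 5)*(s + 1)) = s - 7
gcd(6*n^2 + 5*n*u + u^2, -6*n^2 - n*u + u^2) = 2*n + u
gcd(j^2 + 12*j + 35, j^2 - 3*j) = 1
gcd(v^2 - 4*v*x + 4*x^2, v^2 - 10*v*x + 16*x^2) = -v + 2*x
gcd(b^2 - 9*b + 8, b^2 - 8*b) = b - 8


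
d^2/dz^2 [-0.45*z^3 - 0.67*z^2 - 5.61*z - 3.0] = -2.7*z - 1.34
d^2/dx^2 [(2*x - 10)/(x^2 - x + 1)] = 4*(3*(2 - x)*(x^2 - x + 1) + (x - 5)*(2*x - 1)^2)/(x^2 - x + 1)^3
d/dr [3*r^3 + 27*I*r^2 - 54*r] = 9*r^2 + 54*I*r - 54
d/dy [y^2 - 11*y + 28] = 2*y - 11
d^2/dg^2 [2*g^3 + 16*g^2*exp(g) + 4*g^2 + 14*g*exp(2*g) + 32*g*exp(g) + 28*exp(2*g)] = 16*g^2*exp(g) + 56*g*exp(2*g) + 96*g*exp(g) + 12*g + 168*exp(2*g) + 96*exp(g) + 8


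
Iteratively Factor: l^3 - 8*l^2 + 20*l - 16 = (l - 2)*(l^2 - 6*l + 8) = (l - 2)^2*(l - 4)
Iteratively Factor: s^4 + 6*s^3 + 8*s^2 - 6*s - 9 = (s - 1)*(s^3 + 7*s^2 + 15*s + 9) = (s - 1)*(s + 1)*(s^2 + 6*s + 9) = (s - 1)*(s + 1)*(s + 3)*(s + 3)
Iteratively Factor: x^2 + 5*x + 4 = (x + 1)*(x + 4)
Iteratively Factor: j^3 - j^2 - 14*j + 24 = (j - 3)*(j^2 + 2*j - 8) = (j - 3)*(j - 2)*(j + 4)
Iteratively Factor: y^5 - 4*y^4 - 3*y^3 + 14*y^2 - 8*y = (y)*(y^4 - 4*y^3 - 3*y^2 + 14*y - 8) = y*(y + 2)*(y^3 - 6*y^2 + 9*y - 4) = y*(y - 1)*(y + 2)*(y^2 - 5*y + 4) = y*(y - 4)*(y - 1)*(y + 2)*(y - 1)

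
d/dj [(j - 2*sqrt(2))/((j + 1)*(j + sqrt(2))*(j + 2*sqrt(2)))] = ((-j + 2*sqrt(2))*(j + 1)*(j + sqrt(2)) + (-j + 2*sqrt(2))*(j + 1)*(j + 2*sqrt(2)) + (-j + 2*sqrt(2))*(j + sqrt(2))*(j + 2*sqrt(2)) + (j + 1)*(j + sqrt(2))*(j + 2*sqrt(2)))/((j + 1)^2*(j + sqrt(2))^2*(j + 2*sqrt(2))^2)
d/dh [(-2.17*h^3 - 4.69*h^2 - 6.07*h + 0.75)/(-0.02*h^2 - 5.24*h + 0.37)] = (0.0434*h^4 + 22.7416*h^3 + 22.0455*h^2 - 3.4406*h + 1.6841)/(0.0004*h^4 + 0.2096*h^3 + 27.4428*h^2 - 3.8776*h + 0.1369)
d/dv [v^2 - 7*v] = 2*v - 7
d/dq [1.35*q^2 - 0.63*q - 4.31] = 2.7*q - 0.63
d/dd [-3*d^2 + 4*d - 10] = 4 - 6*d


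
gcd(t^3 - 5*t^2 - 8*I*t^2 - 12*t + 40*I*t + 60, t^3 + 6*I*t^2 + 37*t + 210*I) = t - 6*I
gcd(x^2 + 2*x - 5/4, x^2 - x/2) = x - 1/2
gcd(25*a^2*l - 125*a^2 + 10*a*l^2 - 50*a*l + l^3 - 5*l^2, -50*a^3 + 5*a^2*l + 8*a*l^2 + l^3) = 25*a^2 + 10*a*l + l^2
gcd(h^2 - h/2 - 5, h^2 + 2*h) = h + 2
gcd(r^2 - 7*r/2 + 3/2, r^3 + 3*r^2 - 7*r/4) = r - 1/2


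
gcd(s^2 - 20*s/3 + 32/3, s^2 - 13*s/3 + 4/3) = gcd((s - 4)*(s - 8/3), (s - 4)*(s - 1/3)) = s - 4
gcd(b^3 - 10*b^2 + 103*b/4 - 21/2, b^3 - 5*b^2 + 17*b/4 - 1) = b - 1/2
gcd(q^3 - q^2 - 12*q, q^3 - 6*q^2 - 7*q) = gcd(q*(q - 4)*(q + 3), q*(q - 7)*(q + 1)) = q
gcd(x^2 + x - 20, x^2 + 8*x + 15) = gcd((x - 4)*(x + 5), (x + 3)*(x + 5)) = x + 5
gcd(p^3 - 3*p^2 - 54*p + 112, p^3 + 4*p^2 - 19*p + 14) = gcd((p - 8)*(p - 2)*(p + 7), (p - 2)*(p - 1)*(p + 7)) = p^2 + 5*p - 14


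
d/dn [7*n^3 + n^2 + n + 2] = 21*n^2 + 2*n + 1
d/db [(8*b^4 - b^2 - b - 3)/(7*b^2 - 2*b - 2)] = (112*b^5 - 48*b^4 - 64*b^3 + 9*b^2 + 46*b - 4)/(49*b^4 - 28*b^3 - 24*b^2 + 8*b + 4)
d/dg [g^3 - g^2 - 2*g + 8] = 3*g^2 - 2*g - 2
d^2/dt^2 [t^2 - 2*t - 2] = 2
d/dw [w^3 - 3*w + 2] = 3*w^2 - 3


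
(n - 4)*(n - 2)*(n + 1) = n^3 - 5*n^2 + 2*n + 8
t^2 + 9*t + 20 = (t + 4)*(t + 5)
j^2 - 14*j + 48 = (j - 8)*(j - 6)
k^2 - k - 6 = (k - 3)*(k + 2)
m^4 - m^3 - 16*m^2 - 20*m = m*(m - 5)*(m + 2)^2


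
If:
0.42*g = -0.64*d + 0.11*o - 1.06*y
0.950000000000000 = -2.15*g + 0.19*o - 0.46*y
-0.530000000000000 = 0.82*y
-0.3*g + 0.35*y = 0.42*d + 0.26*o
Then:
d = 1.04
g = -0.48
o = -2.00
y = -0.65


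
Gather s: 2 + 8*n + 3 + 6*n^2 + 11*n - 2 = 6*n^2 + 19*n + 3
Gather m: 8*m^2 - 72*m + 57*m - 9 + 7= 8*m^2 - 15*m - 2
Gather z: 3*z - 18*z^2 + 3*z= -18*z^2 + 6*z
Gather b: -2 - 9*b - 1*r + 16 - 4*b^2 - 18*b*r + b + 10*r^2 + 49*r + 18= -4*b^2 + b*(-18*r - 8) + 10*r^2 + 48*r + 32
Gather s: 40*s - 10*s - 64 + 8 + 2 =30*s - 54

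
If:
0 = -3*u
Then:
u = 0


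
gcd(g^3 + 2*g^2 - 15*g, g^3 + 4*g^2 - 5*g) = g^2 + 5*g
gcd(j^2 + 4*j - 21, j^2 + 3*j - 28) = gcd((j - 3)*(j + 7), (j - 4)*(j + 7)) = j + 7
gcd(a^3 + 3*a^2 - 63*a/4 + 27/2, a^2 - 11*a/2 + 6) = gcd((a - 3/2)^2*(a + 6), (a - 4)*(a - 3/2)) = a - 3/2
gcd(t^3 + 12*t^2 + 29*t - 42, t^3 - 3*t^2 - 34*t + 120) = t + 6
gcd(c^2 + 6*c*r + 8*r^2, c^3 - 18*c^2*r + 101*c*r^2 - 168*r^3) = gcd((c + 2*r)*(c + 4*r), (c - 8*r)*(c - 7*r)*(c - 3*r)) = 1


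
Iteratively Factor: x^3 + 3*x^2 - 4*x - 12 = (x - 2)*(x^2 + 5*x + 6) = (x - 2)*(x + 3)*(x + 2)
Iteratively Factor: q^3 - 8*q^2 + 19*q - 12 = (q - 1)*(q^2 - 7*q + 12) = (q - 3)*(q - 1)*(q - 4)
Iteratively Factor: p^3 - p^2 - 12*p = (p - 4)*(p^2 + 3*p) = (p - 4)*(p + 3)*(p)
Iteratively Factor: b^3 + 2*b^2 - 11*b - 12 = (b + 1)*(b^2 + b - 12) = (b + 1)*(b + 4)*(b - 3)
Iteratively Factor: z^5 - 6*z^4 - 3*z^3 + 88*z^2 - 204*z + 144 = (z - 3)*(z^4 - 3*z^3 - 12*z^2 + 52*z - 48) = (z - 3)*(z - 2)*(z^3 - z^2 - 14*z + 24) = (z - 3)*(z - 2)^2*(z^2 + z - 12) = (z - 3)*(z - 2)^2*(z + 4)*(z - 3)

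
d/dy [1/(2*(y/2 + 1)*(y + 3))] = (-2*y - 5)/(y^4 + 10*y^3 + 37*y^2 + 60*y + 36)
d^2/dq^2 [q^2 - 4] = 2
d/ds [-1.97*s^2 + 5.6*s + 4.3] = 5.6 - 3.94*s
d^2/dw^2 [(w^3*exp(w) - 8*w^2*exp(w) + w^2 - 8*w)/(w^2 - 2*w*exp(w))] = (w^4*exp(w) + 2*w^3*exp(2*w) - 6*w^3*exp(w) - 28*w^2*exp(2*w) + 2*w^2*exp(w) + 68*w*exp(2*w) - 20*w*exp(w) + 8*exp(3*w) - 72*exp(2*w) + 68*exp(w) - 16)/(w^3 - 6*w^2*exp(w) + 12*w*exp(2*w) - 8*exp(3*w))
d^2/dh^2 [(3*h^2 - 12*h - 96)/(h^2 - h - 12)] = 6*(-3*h^3 - 60*h^2 - 48*h - 224)/(h^6 - 3*h^5 - 33*h^4 + 71*h^3 + 396*h^2 - 432*h - 1728)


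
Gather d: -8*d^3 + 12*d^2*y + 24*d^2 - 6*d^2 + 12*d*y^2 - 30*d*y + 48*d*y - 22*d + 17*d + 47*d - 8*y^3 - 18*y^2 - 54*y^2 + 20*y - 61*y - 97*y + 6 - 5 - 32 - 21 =-8*d^3 + d^2*(12*y + 18) + d*(12*y^2 + 18*y + 42) - 8*y^3 - 72*y^2 - 138*y - 52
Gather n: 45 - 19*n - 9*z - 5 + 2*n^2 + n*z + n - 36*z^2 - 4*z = 2*n^2 + n*(z - 18) - 36*z^2 - 13*z + 40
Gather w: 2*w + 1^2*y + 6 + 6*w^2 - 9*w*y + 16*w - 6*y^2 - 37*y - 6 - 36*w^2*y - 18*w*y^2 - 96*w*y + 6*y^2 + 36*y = w^2*(6 - 36*y) + w*(-18*y^2 - 105*y + 18)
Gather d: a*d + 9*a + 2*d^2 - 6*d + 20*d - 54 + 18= 9*a + 2*d^2 + d*(a + 14) - 36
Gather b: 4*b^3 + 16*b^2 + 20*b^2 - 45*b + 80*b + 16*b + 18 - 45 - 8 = 4*b^3 + 36*b^2 + 51*b - 35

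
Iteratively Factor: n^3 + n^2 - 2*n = (n + 2)*(n^2 - n) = (n - 1)*(n + 2)*(n)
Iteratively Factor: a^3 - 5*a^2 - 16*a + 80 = (a + 4)*(a^2 - 9*a + 20) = (a - 4)*(a + 4)*(a - 5)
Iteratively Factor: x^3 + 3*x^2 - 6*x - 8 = (x + 4)*(x^2 - x - 2) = (x - 2)*(x + 4)*(x + 1)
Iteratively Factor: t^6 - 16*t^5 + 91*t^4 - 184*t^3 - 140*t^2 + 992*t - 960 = (t - 4)*(t^5 - 12*t^4 + 43*t^3 - 12*t^2 - 188*t + 240) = (t - 4)^2*(t^4 - 8*t^3 + 11*t^2 + 32*t - 60) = (t - 5)*(t - 4)^2*(t^3 - 3*t^2 - 4*t + 12) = (t - 5)*(t - 4)^2*(t - 3)*(t^2 - 4) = (t - 5)*(t - 4)^2*(t - 3)*(t + 2)*(t - 2)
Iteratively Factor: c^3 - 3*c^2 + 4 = (c + 1)*(c^2 - 4*c + 4) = (c - 2)*(c + 1)*(c - 2)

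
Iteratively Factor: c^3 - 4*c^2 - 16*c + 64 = (c - 4)*(c^2 - 16) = (c - 4)*(c + 4)*(c - 4)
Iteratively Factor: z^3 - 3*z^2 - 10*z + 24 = (z - 4)*(z^2 + z - 6) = (z - 4)*(z + 3)*(z - 2)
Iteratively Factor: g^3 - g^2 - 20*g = (g)*(g^2 - g - 20) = g*(g - 5)*(g + 4)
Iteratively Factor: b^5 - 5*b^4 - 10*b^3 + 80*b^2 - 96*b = (b - 4)*(b^4 - b^3 - 14*b^2 + 24*b) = (b - 4)*(b - 3)*(b^3 + 2*b^2 - 8*b) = b*(b - 4)*(b - 3)*(b^2 + 2*b - 8) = b*(b - 4)*(b - 3)*(b - 2)*(b + 4)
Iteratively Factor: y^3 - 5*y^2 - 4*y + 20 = (y - 5)*(y^2 - 4) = (y - 5)*(y - 2)*(y + 2)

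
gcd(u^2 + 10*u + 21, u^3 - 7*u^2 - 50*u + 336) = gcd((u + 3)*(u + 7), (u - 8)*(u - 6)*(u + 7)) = u + 7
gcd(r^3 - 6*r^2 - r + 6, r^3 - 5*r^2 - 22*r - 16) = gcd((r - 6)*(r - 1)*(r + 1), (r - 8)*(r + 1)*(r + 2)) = r + 1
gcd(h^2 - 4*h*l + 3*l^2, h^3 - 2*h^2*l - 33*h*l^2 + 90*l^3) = h - 3*l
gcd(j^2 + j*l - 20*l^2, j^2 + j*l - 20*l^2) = j^2 + j*l - 20*l^2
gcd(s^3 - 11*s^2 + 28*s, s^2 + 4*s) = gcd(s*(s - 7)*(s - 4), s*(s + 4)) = s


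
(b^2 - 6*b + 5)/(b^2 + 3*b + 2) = (b^2 - 6*b + 5)/(b^2 + 3*b + 2)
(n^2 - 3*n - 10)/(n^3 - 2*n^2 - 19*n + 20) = (n + 2)/(n^2 + 3*n - 4)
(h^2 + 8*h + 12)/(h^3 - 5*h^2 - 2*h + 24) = (h + 6)/(h^2 - 7*h + 12)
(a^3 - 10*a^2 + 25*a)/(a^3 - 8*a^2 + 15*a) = (a - 5)/(a - 3)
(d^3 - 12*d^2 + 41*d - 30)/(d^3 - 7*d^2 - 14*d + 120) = (d - 1)/(d + 4)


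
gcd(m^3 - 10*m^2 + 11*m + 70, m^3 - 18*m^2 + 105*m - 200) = m - 5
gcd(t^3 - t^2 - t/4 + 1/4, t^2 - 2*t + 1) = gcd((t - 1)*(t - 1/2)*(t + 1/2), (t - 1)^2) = t - 1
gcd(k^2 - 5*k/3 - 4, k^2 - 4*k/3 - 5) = k - 3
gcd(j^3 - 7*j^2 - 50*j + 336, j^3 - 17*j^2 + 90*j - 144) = j^2 - 14*j + 48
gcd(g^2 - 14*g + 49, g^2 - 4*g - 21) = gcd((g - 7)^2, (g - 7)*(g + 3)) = g - 7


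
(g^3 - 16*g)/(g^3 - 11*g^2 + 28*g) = (g + 4)/(g - 7)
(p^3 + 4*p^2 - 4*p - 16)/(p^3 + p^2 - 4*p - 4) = (p + 4)/(p + 1)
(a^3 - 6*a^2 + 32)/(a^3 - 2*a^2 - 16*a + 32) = (a^2 - 2*a - 8)/(a^2 + 2*a - 8)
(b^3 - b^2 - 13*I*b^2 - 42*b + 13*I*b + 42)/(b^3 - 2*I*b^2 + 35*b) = (b^2 - b*(1 + 6*I) + 6*I)/(b*(b + 5*I))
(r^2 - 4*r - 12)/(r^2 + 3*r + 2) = (r - 6)/(r + 1)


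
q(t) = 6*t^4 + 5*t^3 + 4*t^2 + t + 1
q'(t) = 24*t^3 + 15*t^2 + 8*t + 1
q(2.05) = 168.90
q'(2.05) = 287.20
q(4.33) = 2595.37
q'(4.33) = 2265.26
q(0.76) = 8.27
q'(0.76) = 26.28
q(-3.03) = 401.34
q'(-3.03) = -553.16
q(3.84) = 1651.53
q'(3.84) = 1611.86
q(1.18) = 27.60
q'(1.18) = 70.76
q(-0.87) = 3.30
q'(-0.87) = -10.41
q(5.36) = 5843.57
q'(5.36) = 4170.60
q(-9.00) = 36037.00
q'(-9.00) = -16352.00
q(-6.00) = 6835.00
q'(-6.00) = -4691.00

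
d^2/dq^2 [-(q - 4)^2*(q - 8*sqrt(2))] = -6*q + 16 + 16*sqrt(2)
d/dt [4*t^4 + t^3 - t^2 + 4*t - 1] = 16*t^3 + 3*t^2 - 2*t + 4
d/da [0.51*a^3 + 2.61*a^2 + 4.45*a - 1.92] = 1.53*a^2 + 5.22*a + 4.45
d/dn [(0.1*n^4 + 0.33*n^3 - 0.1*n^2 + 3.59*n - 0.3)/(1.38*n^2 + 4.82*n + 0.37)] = (0.276*n^5 + 1.9014*n^4 + 3.3292*n^3 - 5.0699*n^2 + 0.753999999999998*n + 2.7743)/(1.9044*n^4 + 13.3032*n^3 + 24.2536*n^2 + 3.5668*n + 0.1369)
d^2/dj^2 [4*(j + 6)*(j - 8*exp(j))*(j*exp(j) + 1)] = 4*j^3*exp(j) - 128*j^2*exp(2*j) + 48*j^2*exp(j) - 1024*j*exp(2*j) + 88*j*exp(j) - 832*exp(2*j) - 208*exp(j) + 8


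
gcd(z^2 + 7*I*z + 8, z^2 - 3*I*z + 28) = 1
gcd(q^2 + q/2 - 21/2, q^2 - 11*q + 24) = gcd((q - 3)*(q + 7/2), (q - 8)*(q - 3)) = q - 3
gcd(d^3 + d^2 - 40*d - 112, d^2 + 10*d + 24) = d + 4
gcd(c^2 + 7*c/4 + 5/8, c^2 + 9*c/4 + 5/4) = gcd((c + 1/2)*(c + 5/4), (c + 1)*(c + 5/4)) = c + 5/4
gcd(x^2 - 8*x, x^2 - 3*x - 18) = 1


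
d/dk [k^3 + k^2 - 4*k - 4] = 3*k^2 + 2*k - 4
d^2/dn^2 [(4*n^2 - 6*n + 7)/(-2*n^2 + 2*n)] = (2*n^3 - 21*n^2 + 21*n - 7)/(n^3*(n^3 - 3*n^2 + 3*n - 1))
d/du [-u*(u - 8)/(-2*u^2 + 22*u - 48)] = -3/(2*u^2 - 12*u + 18)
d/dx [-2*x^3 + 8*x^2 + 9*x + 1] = -6*x^2 + 16*x + 9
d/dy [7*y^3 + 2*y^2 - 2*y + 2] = 21*y^2 + 4*y - 2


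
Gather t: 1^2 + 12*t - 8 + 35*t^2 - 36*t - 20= 35*t^2 - 24*t - 27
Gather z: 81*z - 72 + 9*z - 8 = 90*z - 80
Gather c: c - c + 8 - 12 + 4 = 0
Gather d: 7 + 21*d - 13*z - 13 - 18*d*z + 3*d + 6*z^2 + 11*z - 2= d*(24 - 18*z) + 6*z^2 - 2*z - 8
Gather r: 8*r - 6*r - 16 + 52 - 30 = 2*r + 6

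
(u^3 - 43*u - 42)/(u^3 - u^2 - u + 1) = (u^2 - u - 42)/(u^2 - 2*u + 1)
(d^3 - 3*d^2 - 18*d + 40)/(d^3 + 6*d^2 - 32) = (d - 5)/(d + 4)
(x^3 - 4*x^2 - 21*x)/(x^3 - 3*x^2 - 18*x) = (x - 7)/(x - 6)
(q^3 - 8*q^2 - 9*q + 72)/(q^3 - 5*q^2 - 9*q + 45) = (q - 8)/(q - 5)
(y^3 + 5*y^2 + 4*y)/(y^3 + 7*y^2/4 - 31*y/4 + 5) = 4*y*(y + 1)/(4*y^2 - 9*y + 5)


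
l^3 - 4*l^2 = l^2*(l - 4)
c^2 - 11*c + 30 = (c - 6)*(c - 5)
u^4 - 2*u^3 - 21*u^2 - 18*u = u*(u - 6)*(u + 1)*(u + 3)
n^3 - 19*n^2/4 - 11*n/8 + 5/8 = (n - 5)*(n - 1/4)*(n + 1/2)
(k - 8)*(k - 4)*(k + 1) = k^3 - 11*k^2 + 20*k + 32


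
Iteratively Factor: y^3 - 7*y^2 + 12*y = (y)*(y^2 - 7*y + 12) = y*(y - 3)*(y - 4)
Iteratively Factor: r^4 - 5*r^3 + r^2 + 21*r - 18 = (r - 3)*(r^3 - 2*r^2 - 5*r + 6) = (r - 3)*(r - 1)*(r^2 - r - 6) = (r - 3)^2*(r - 1)*(r + 2)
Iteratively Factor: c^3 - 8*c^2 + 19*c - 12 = (c - 4)*(c^2 - 4*c + 3) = (c - 4)*(c - 3)*(c - 1)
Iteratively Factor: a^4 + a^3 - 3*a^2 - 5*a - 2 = (a + 1)*(a^3 - 3*a - 2) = (a + 1)^2*(a^2 - a - 2) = (a - 2)*(a + 1)^2*(a + 1)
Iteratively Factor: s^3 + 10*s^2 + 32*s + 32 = (s + 4)*(s^2 + 6*s + 8) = (s + 4)^2*(s + 2)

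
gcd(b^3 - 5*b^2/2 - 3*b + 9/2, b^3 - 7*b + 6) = b - 1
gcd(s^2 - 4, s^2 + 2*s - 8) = s - 2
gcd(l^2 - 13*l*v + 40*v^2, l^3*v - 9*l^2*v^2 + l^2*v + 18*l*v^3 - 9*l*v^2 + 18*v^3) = 1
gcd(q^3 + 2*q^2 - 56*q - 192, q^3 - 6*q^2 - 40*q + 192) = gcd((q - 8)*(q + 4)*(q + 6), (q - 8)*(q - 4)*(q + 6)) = q^2 - 2*q - 48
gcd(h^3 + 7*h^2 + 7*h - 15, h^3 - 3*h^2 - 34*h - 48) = h + 3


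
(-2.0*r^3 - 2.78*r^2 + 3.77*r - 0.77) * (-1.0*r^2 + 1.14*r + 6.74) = 2.0*r^5 + 0.5*r^4 - 20.4192*r^3 - 13.6694*r^2 + 24.532*r - 5.1898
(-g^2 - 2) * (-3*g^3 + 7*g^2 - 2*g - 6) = 3*g^5 - 7*g^4 + 8*g^3 - 8*g^2 + 4*g + 12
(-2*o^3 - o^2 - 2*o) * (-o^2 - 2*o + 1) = 2*o^5 + 5*o^4 + 2*o^3 + 3*o^2 - 2*o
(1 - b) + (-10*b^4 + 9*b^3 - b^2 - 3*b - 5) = -10*b^4 + 9*b^3 - b^2 - 4*b - 4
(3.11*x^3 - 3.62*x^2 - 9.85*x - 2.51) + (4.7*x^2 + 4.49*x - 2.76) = 3.11*x^3 + 1.08*x^2 - 5.36*x - 5.27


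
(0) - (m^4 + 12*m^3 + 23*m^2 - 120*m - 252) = -m^4 - 12*m^3 - 23*m^2 + 120*m + 252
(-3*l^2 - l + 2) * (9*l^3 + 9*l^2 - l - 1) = -27*l^5 - 36*l^4 + 12*l^3 + 22*l^2 - l - 2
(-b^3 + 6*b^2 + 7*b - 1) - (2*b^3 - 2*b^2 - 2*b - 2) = -3*b^3 + 8*b^2 + 9*b + 1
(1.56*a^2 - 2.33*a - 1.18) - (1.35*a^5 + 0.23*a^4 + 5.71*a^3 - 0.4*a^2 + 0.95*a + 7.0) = -1.35*a^5 - 0.23*a^4 - 5.71*a^3 + 1.96*a^2 - 3.28*a - 8.18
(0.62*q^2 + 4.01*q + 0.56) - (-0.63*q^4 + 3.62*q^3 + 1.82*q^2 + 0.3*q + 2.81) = 0.63*q^4 - 3.62*q^3 - 1.2*q^2 + 3.71*q - 2.25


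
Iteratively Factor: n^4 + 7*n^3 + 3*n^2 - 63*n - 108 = (n + 3)*(n^3 + 4*n^2 - 9*n - 36) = (n - 3)*(n + 3)*(n^2 + 7*n + 12) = (n - 3)*(n + 3)*(n + 4)*(n + 3)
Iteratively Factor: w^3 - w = (w)*(w^2 - 1) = w*(w + 1)*(w - 1)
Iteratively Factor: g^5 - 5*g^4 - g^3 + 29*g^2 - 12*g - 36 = (g - 3)*(g^4 - 2*g^3 - 7*g^2 + 8*g + 12) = (g - 3)*(g + 1)*(g^3 - 3*g^2 - 4*g + 12) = (g - 3)^2*(g + 1)*(g^2 - 4) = (g - 3)^2*(g + 1)*(g + 2)*(g - 2)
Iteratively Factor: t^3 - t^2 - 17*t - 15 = (t + 3)*(t^2 - 4*t - 5) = (t - 5)*(t + 3)*(t + 1)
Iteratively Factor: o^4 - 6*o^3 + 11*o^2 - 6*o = (o - 3)*(o^3 - 3*o^2 + 2*o) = (o - 3)*(o - 1)*(o^2 - 2*o) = o*(o - 3)*(o - 1)*(o - 2)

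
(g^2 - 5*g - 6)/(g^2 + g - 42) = (g + 1)/(g + 7)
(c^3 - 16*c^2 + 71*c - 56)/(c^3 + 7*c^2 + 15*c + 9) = (c^3 - 16*c^2 + 71*c - 56)/(c^3 + 7*c^2 + 15*c + 9)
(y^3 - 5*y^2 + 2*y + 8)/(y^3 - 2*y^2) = 1 - 3/y - 4/y^2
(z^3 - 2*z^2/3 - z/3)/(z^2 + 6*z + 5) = z*(3*z^2 - 2*z - 1)/(3*(z^2 + 6*z + 5))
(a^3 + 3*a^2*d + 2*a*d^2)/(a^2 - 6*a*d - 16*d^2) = a*(a + d)/(a - 8*d)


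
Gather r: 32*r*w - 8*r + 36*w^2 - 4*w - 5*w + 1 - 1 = r*(32*w - 8) + 36*w^2 - 9*w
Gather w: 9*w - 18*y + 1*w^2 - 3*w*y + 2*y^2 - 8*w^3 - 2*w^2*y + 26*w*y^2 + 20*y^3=-8*w^3 + w^2*(1 - 2*y) + w*(26*y^2 - 3*y + 9) + 20*y^3 + 2*y^2 - 18*y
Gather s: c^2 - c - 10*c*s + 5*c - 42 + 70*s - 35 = c^2 + 4*c + s*(70 - 10*c) - 77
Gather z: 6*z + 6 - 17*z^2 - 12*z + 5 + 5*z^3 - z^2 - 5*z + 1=5*z^3 - 18*z^2 - 11*z + 12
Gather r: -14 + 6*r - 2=6*r - 16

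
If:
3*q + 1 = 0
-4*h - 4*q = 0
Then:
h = 1/3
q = -1/3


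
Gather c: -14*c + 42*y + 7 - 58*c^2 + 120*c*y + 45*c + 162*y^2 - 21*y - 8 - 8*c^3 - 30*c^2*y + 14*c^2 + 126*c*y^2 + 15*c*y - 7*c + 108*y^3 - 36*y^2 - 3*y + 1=-8*c^3 + c^2*(-30*y - 44) + c*(126*y^2 + 135*y + 24) + 108*y^3 + 126*y^2 + 18*y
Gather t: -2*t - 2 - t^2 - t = -t^2 - 3*t - 2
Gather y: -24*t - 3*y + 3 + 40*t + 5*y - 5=16*t + 2*y - 2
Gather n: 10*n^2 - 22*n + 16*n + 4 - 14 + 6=10*n^2 - 6*n - 4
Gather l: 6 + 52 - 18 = 40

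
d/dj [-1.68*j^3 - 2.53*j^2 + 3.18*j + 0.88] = -5.04*j^2 - 5.06*j + 3.18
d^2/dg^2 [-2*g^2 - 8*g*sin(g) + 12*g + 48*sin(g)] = 8*g*sin(g) - 48*sin(g) - 16*cos(g) - 4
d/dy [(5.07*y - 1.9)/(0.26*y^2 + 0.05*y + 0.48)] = (-1.3182*y^2 + 0.988*y + 2.5286)/(0.0676*y^4 + 0.026*y^3 + 0.2521*y^2 + 0.048*y + 0.2304)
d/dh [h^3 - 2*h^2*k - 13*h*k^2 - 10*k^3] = 3*h^2 - 4*h*k - 13*k^2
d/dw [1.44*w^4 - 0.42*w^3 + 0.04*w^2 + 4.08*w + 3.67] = 5.76*w^3 - 1.26*w^2 + 0.08*w + 4.08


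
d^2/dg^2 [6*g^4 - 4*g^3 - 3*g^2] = 72*g^2 - 24*g - 6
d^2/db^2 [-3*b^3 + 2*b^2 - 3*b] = 4 - 18*b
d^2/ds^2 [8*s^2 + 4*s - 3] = 16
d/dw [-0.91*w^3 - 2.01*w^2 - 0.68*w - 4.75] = -2.73*w^2 - 4.02*w - 0.68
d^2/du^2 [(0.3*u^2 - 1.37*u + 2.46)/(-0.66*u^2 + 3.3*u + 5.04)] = (-2.22044604925031e-16*u^4 - 0.113256000000002*u^3 - 12.416976*u^2 + 59.490288*u - 130.757328)/(0.287496*u^6 - 4.31244*u^5 + 14.975928*u^4 + 29.92572*u^3 - 114.361632*u^2 - 251.47584*u - 128.024064)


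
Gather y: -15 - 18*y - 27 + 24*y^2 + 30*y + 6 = 24*y^2 + 12*y - 36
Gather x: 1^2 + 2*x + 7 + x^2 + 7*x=x^2 + 9*x + 8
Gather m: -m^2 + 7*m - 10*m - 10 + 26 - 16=-m^2 - 3*m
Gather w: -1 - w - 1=-w - 2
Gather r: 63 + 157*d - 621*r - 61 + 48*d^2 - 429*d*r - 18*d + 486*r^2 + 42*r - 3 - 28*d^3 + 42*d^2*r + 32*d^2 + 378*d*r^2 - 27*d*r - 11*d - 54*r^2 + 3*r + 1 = -28*d^3 + 80*d^2 + 128*d + r^2*(378*d + 432) + r*(42*d^2 - 456*d - 576)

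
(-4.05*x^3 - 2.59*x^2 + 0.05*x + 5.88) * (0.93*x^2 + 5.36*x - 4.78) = -3.7665*x^5 - 24.1167*x^4 + 5.5231*x^3 + 18.1166*x^2 + 31.2778*x - 28.1064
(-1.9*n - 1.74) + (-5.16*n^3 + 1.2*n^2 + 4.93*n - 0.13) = -5.16*n^3 + 1.2*n^2 + 3.03*n - 1.87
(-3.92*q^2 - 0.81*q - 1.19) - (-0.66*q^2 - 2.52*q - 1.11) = -3.26*q^2 + 1.71*q - 0.0799999999999998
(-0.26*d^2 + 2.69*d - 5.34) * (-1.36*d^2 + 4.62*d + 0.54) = 0.3536*d^4 - 4.8596*d^3 + 19.5498*d^2 - 23.2182*d - 2.8836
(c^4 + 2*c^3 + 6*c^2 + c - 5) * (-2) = -2*c^4 - 4*c^3 - 12*c^2 - 2*c + 10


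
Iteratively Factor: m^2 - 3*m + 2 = (m - 1)*(m - 2)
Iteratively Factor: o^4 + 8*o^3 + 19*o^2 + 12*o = (o + 4)*(o^3 + 4*o^2 + 3*o) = o*(o + 4)*(o^2 + 4*o + 3) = o*(o + 1)*(o + 4)*(o + 3)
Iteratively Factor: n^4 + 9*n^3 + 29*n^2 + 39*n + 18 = (n + 3)*(n^3 + 6*n^2 + 11*n + 6) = (n + 1)*(n + 3)*(n^2 + 5*n + 6) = (n + 1)*(n + 2)*(n + 3)*(n + 3)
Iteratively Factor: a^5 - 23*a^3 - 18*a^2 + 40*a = (a)*(a^4 - 23*a^2 - 18*a + 40) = a*(a - 1)*(a^3 + a^2 - 22*a - 40) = a*(a - 1)*(a + 4)*(a^2 - 3*a - 10) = a*(a - 1)*(a + 2)*(a + 4)*(a - 5)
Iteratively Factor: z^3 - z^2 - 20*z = (z + 4)*(z^2 - 5*z) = (z - 5)*(z + 4)*(z)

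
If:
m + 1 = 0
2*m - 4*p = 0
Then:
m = -1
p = -1/2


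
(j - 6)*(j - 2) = j^2 - 8*j + 12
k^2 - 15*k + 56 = (k - 8)*(k - 7)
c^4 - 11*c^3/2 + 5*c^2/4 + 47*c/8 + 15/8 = (c - 5)*(c - 3/2)*(c + 1/2)^2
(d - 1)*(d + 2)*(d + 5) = d^3 + 6*d^2 + 3*d - 10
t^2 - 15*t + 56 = (t - 8)*(t - 7)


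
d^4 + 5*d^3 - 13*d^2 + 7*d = d*(d - 1)^2*(d + 7)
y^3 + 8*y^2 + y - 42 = (y - 2)*(y + 3)*(y + 7)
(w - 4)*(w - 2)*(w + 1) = w^3 - 5*w^2 + 2*w + 8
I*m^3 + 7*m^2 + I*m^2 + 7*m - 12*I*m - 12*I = (m - 4*I)*(m - 3*I)*(I*m + I)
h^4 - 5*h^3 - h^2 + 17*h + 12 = (h - 4)*(h - 3)*(h + 1)^2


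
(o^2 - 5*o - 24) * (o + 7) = o^3 + 2*o^2 - 59*o - 168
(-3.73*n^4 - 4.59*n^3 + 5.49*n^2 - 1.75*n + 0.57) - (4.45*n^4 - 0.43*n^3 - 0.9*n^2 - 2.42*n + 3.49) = -8.18*n^4 - 4.16*n^3 + 6.39*n^2 + 0.67*n - 2.92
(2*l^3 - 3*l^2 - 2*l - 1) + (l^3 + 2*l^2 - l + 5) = 3*l^3 - l^2 - 3*l + 4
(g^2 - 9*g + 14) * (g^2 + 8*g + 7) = g^4 - g^3 - 51*g^2 + 49*g + 98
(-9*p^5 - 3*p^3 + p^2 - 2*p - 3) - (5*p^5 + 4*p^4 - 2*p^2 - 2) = -14*p^5 - 4*p^4 - 3*p^3 + 3*p^2 - 2*p - 1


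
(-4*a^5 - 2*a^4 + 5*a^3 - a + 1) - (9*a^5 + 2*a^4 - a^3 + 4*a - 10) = -13*a^5 - 4*a^4 + 6*a^3 - 5*a + 11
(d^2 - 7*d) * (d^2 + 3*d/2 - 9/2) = d^4 - 11*d^3/2 - 15*d^2 + 63*d/2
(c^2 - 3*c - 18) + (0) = c^2 - 3*c - 18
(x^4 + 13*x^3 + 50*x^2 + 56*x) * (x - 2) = x^5 + 11*x^4 + 24*x^3 - 44*x^2 - 112*x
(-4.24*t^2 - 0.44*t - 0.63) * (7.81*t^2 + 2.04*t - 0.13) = -33.1144*t^4 - 12.086*t^3 - 5.2667*t^2 - 1.228*t + 0.0819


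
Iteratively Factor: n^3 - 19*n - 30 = (n - 5)*(n^2 + 5*n + 6) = (n - 5)*(n + 2)*(n + 3)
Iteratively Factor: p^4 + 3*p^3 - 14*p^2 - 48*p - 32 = (p + 1)*(p^3 + 2*p^2 - 16*p - 32) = (p + 1)*(p + 2)*(p^2 - 16) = (p + 1)*(p + 2)*(p + 4)*(p - 4)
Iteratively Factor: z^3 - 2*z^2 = (z - 2)*(z^2) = z*(z - 2)*(z)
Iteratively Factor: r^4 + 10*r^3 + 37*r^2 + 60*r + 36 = (r + 3)*(r^3 + 7*r^2 + 16*r + 12) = (r + 3)^2*(r^2 + 4*r + 4) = (r + 2)*(r + 3)^2*(r + 2)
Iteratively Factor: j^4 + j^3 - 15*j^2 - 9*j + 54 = (j - 2)*(j^3 + 3*j^2 - 9*j - 27) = (j - 2)*(j + 3)*(j^2 - 9) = (j - 2)*(j + 3)^2*(j - 3)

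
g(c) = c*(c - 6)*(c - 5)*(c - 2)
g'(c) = c*(c - 6)*(c - 5) + c*(c - 6)*(c - 2) + c*(c - 5)*(c - 2) + (c - 6)*(c - 5)*(c - 2) = 4*c^3 - 39*c^2 + 104*c - 60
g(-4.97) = 3788.71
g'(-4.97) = -2031.27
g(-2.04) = 466.49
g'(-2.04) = -468.42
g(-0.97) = 119.88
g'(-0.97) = -201.23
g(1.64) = -8.65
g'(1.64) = 23.31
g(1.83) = -4.11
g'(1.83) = 24.23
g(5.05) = -0.73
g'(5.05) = -14.25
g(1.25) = -16.70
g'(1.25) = 16.88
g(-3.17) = 1227.84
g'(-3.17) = -909.01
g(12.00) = 5040.00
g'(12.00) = 2484.00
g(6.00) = 0.00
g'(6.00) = 24.00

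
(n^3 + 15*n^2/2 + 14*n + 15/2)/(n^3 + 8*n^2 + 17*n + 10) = (n + 3/2)/(n + 2)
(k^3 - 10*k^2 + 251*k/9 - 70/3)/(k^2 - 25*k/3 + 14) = k - 5/3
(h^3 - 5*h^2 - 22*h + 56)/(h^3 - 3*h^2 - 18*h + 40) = (h - 7)/(h - 5)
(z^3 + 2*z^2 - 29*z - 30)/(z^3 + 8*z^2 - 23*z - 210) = (z + 1)/(z + 7)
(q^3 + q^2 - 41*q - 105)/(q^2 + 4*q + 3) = (q^2 - 2*q - 35)/(q + 1)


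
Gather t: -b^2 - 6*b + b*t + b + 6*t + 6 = -b^2 - 5*b + t*(b + 6) + 6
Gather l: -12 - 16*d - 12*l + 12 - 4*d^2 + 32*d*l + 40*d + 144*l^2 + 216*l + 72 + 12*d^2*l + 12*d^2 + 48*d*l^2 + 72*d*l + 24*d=8*d^2 + 48*d + l^2*(48*d + 144) + l*(12*d^2 + 104*d + 204) + 72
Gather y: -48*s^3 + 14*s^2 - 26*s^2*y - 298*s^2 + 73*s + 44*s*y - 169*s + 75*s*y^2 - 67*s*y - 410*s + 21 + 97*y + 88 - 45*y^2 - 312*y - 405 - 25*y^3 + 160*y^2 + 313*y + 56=-48*s^3 - 284*s^2 - 506*s - 25*y^3 + y^2*(75*s + 115) + y*(-26*s^2 - 23*s + 98) - 240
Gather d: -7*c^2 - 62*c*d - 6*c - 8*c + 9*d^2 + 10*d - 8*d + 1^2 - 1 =-7*c^2 - 14*c + 9*d^2 + d*(2 - 62*c)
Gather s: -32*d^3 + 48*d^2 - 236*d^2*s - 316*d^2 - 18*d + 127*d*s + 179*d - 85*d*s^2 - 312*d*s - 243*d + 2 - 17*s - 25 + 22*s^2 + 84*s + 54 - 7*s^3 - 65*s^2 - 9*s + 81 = -32*d^3 - 268*d^2 - 82*d - 7*s^3 + s^2*(-85*d - 43) + s*(-236*d^2 - 185*d + 58) + 112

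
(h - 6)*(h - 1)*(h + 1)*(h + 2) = h^4 - 4*h^3 - 13*h^2 + 4*h + 12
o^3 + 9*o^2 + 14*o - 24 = (o - 1)*(o + 4)*(o + 6)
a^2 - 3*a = a*(a - 3)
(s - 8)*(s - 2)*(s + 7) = s^3 - 3*s^2 - 54*s + 112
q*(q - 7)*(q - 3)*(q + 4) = q^4 - 6*q^3 - 19*q^2 + 84*q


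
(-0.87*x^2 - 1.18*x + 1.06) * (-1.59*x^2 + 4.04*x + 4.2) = 1.3833*x^4 - 1.6386*x^3 - 10.1066*x^2 - 0.6736*x + 4.452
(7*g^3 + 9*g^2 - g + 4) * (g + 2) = 7*g^4 + 23*g^3 + 17*g^2 + 2*g + 8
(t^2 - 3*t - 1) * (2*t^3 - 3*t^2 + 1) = 2*t^5 - 9*t^4 + 7*t^3 + 4*t^2 - 3*t - 1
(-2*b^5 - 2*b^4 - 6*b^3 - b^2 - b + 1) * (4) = -8*b^5 - 8*b^4 - 24*b^3 - 4*b^2 - 4*b + 4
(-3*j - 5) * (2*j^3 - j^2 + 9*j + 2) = -6*j^4 - 7*j^3 - 22*j^2 - 51*j - 10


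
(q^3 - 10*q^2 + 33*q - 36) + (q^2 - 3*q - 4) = q^3 - 9*q^2 + 30*q - 40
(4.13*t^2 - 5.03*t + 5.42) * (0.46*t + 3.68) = 1.8998*t^3 + 12.8846*t^2 - 16.0172*t + 19.9456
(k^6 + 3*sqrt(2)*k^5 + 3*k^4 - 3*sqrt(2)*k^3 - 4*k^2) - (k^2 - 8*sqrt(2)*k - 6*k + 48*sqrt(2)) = k^6 + 3*sqrt(2)*k^5 + 3*k^4 - 3*sqrt(2)*k^3 - 5*k^2 + 6*k + 8*sqrt(2)*k - 48*sqrt(2)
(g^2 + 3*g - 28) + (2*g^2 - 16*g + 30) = 3*g^2 - 13*g + 2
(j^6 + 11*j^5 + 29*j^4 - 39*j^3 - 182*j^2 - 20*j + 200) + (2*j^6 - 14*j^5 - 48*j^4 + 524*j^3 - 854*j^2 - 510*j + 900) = 3*j^6 - 3*j^5 - 19*j^4 + 485*j^3 - 1036*j^2 - 530*j + 1100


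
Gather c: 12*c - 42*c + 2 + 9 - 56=-30*c - 45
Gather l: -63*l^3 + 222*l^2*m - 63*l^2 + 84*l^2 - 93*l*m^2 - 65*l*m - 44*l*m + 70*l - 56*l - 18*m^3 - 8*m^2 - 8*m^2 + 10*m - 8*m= -63*l^3 + l^2*(222*m + 21) + l*(-93*m^2 - 109*m + 14) - 18*m^3 - 16*m^2 + 2*m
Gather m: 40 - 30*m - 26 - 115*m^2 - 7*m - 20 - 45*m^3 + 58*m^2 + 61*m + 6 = -45*m^3 - 57*m^2 + 24*m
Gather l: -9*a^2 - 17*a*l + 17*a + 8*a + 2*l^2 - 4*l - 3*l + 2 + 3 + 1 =-9*a^2 + 25*a + 2*l^2 + l*(-17*a - 7) + 6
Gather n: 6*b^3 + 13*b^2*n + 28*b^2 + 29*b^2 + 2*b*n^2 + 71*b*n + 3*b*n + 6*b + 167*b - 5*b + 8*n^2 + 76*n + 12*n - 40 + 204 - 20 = 6*b^3 + 57*b^2 + 168*b + n^2*(2*b + 8) + n*(13*b^2 + 74*b + 88) + 144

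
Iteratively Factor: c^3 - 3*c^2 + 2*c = (c)*(c^2 - 3*c + 2) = c*(c - 1)*(c - 2)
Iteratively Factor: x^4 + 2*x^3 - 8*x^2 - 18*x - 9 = (x + 1)*(x^3 + x^2 - 9*x - 9) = (x + 1)*(x + 3)*(x^2 - 2*x - 3) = (x + 1)^2*(x + 3)*(x - 3)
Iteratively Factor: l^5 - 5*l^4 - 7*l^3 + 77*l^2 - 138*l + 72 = (l + 4)*(l^4 - 9*l^3 + 29*l^2 - 39*l + 18) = (l - 3)*(l + 4)*(l^3 - 6*l^2 + 11*l - 6) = (l - 3)*(l - 1)*(l + 4)*(l^2 - 5*l + 6) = (l - 3)*(l - 2)*(l - 1)*(l + 4)*(l - 3)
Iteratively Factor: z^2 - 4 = (z + 2)*(z - 2)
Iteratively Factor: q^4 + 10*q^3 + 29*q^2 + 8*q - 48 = (q + 4)*(q^3 + 6*q^2 + 5*q - 12) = (q + 4)^2*(q^2 + 2*q - 3) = (q - 1)*(q + 4)^2*(q + 3)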